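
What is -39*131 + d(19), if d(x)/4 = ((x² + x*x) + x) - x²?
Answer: -3589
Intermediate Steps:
d(x) = 4*x + 4*x² (d(x) = 4*(((x² + x*x) + x) - x²) = 4*(((x² + x²) + x) - x²) = 4*((2*x² + x) - x²) = 4*((x + 2*x²) - x²) = 4*(x + x²) = 4*x + 4*x²)
-39*131 + d(19) = -39*131 + 4*19*(1 + 19) = -5109 + 4*19*20 = -5109 + 1520 = -3589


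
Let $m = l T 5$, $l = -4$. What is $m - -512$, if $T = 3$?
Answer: $452$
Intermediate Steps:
$m = -60$ ($m = \left(-4\right) 3 \cdot 5 = \left(-12\right) 5 = -60$)
$m - -512 = -60 - -512 = -60 + 512 = 452$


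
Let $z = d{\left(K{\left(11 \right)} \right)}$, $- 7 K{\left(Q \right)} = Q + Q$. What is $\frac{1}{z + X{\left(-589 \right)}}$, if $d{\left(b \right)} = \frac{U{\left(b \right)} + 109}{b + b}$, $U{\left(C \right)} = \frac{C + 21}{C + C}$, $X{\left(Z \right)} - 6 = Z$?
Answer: $- \frac{1936}{1161385} \approx -0.001667$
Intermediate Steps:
$X{\left(Z \right)} = 6 + Z$
$U{\left(C \right)} = \frac{21 + C}{2 C}$
$K{\left(Q \right)} = - \frac{2 Q}{7}$ ($K{\left(Q \right)} = - \frac{Q + Q}{7} = - \frac{2 Q}{7}$)
$d{\left(b \right)} = \frac{109 + \frac{21 + b}{2 b}}{2 b}$ ($d{\left(b \right)} = \frac{\frac{21 + b}{2 b} + 109}{b + b} = \frac{109 + \frac{21 + b}{2 b}}{2 b}$)
$z = - \frac{32697}{1936}$ ($z = \frac{3 \left(7 + 73 \left(\left(- \frac{2}{7}\right) 11\right)\right)}{4 \cdot \frac{484}{49}} = \frac{3 \left(7 + 73 \left(- \frac{22}{7}\right)\right)}{4 \cdot \frac{484}{49}} = \frac{3}{4} \cdot \frac{49}{484} \left(7 - \frac{1606}{7}\right) = \frac{3}{4} \cdot \frac{49}{484} \left(- \frac{1557}{7}\right) = - \frac{32697}{1936} \approx -16.889$)
$\frac{1}{z + X{\left(-589 \right)}} = \frac{1}{- \frac{32697}{1936} + \left(6 - 589\right)} = \frac{1}{- \frac{32697}{1936} - 583} = \frac{1}{- \frac{1161385}{1936}} = - \frac{1936}{1161385}$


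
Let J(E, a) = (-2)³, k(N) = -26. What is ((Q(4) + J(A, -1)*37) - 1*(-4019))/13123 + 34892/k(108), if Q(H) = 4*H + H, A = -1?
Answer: -17607323/13123 ≈ -1341.7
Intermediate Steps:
Q(H) = 5*H
J(E, a) = -8
((Q(4) + J(A, -1)*37) - 1*(-4019))/13123 + 34892/k(108) = ((5*4 - 8*37) - 1*(-4019))/13123 + 34892/(-26) = ((20 - 296) + 4019)*(1/13123) + 34892*(-1/26) = (-276 + 4019)*(1/13123) - 1342 = 3743*(1/13123) - 1342 = 3743/13123 - 1342 = -17607323/13123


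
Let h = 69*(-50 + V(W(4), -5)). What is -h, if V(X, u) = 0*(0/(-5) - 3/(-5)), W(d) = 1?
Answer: 3450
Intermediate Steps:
V(X, u) = 0 (V(X, u) = 0*(0*(-1/5) - 3*(-1/5)) = 0*(0 + 3/5) = 0*(3/5) = 0)
h = -3450 (h = 69*(-50 + 0) = 69*(-50) = -3450)
-h = -1*(-3450) = 3450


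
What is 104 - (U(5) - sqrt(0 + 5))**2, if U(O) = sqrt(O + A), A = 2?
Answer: 92 + 2*sqrt(35) ≈ 103.83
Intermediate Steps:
U(O) = sqrt(2 + O) (U(O) = sqrt(O + 2) = sqrt(2 + O))
104 - (U(5) - sqrt(0 + 5))**2 = 104 - (sqrt(2 + 5) - sqrt(0 + 5))**2 = 104 - (sqrt(7) - sqrt(5))**2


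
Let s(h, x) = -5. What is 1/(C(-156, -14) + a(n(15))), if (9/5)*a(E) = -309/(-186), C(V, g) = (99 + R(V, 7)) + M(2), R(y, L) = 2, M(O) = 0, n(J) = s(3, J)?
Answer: 558/56873 ≈ 0.0098113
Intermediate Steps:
n(J) = -5
C(V, g) = 101 (C(V, g) = (99 + 2) + 0 = 101 + 0 = 101)
a(E) = 515/558 (a(E) = 5*(-309/(-186))/9 = 5*(-309*(-1/186))/9 = (5/9)*(103/62) = 515/558)
1/(C(-156, -14) + a(n(15))) = 1/(101 + 515/558) = 1/(56873/558) = 558/56873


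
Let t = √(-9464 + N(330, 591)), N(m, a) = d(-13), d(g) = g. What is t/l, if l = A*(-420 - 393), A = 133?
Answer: -9*I*√13/36043 ≈ -0.00090031*I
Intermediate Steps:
N(m, a) = -13
l = -108129 (l = 133*(-420 - 393) = 133*(-813) = -108129)
t = 27*I*√13 (t = √(-9464 - 13) = √(-9477) = 27*I*√13 ≈ 97.35*I)
t/l = (27*I*√13)/(-108129) = (27*I*√13)*(-1/108129) = -9*I*√13/36043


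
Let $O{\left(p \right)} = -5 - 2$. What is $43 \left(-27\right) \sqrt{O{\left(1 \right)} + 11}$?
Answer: $-2322$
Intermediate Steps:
$O{\left(p \right)} = -7$
$43 \left(-27\right) \sqrt{O{\left(1 \right)} + 11} = 43 \left(-27\right) \sqrt{-7 + 11} = - 1161 \sqrt{4} = \left(-1161\right) 2 = -2322$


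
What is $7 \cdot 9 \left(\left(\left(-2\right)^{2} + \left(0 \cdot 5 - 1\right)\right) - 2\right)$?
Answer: $63$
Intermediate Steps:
$7 \cdot 9 \left(\left(\left(-2\right)^{2} + \left(0 \cdot 5 - 1\right)\right) - 2\right) = 63 \left(\left(4 + \left(0 - 1\right)\right) - 2\right) = 63 \left(\left(4 - 1\right) - 2\right) = 63 \left(3 - 2\right) = 63 \cdot 1 = 63$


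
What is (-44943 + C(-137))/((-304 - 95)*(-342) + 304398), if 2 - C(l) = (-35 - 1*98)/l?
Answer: -1026175/10066212 ≈ -0.10194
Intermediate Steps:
C(l) = 2 + 133/l (C(l) = 2 - (-35 - 1*98)/l = 2 - (-35 - 98)/l = 2 - (-133)/l = 2 + 133/l)
(-44943 + C(-137))/((-304 - 95)*(-342) + 304398) = (-44943 + (2 + 133/(-137)))/((-304 - 95)*(-342) + 304398) = (-44943 + (2 + 133*(-1/137)))/(-399*(-342) + 304398) = (-44943 + (2 - 133/137))/(136458 + 304398) = (-44943 + 141/137)/440856 = -6157050/137*1/440856 = -1026175/10066212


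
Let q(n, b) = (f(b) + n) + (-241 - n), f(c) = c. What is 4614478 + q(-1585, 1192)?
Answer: 4615429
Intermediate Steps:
q(n, b) = -241 + b (q(n, b) = (b + n) + (-241 - n) = -241 + b)
4614478 + q(-1585, 1192) = 4614478 + (-241 + 1192) = 4614478 + 951 = 4615429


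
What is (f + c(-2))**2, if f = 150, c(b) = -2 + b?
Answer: 21316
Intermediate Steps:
(f + c(-2))**2 = (150 + (-2 - 2))**2 = (150 - 4)**2 = 146**2 = 21316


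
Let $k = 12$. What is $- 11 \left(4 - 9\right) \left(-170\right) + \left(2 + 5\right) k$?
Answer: $-9266$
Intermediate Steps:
$- 11 \left(4 - 9\right) \left(-170\right) + \left(2 + 5\right) k = - 11 \left(4 - 9\right) \left(-170\right) + \left(2 + 5\right) 12 = \left(-11\right) \left(-5\right) \left(-170\right) + 7 \cdot 12 = 55 \left(-170\right) + 84 = -9350 + 84 = -9266$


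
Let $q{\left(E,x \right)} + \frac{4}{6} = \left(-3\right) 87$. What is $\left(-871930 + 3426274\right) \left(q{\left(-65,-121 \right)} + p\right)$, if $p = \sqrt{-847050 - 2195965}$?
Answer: $-668386680 + 2554344 i \sqrt{3043015} \approx -6.6839 \cdot 10^{8} + 4.4559 \cdot 10^{9} i$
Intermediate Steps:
$q{\left(E,x \right)} = - \frac{785}{3}$ ($q{\left(E,x \right)} = - \frac{2}{3} - 261 = - \frac{785}{3}$)
$p = i \sqrt{3043015}$ ($p = \sqrt{-3043015} = i \sqrt{3043015} \approx 1744.4 i$)
$\left(-871930 + 3426274\right) \left(q{\left(-65,-121 \right)} + p\right) = \left(-871930 + 3426274\right) \left(- \frac{785}{3} + i \sqrt{3043015}\right) = 2554344 \left(- \frac{785}{3} + i \sqrt{3043015}\right) = -668386680 + 2554344 i \sqrt{3043015}$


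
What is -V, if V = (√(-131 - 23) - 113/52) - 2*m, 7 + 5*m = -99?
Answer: -10459/260 - I*√154 ≈ -40.227 - 12.41*I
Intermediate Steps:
m = -106/5 (m = -7/5 + (⅕)*(-99) = -7/5 - 99/5 = -106/5 ≈ -21.200)
V = 10459/260 + I*√154 (V = (√(-131 - 23) - 113/52) - 2*(-106/5) = (√(-154) - 113*1/52) + 212/5 = (I*√154 - 113/52) + 212/5 = (-113/52 + I*√154) + 212/5 = 10459/260 + I*√154 ≈ 40.227 + 12.41*I)
-V = -(10459/260 + I*√154) = -10459/260 - I*√154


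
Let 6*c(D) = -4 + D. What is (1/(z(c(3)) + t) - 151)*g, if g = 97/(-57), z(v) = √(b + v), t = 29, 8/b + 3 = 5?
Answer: 73555003/286311 + 97*√138/286311 ≈ 256.91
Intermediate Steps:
b = 4 (b = 8/(-3 + 5) = 8/2 = 8*(½) = 4)
c(D) = -⅔ + D/6 (c(D) = (-4 + D)/6 = -⅔ + D/6)
z(v) = √(4 + v)
g = -97/57 (g = 97*(-1/57) = -97/57 ≈ -1.7018)
(1/(z(c(3)) + t) - 151)*g = (1/(√(4 + (-⅔ + (⅙)*3)) + 29) - 151)*(-97/57) = (1/(√(4 + (-⅔ + ½)) + 29) - 151)*(-97/57) = (1/(√(4 - ⅙) + 29) - 151)*(-97/57) = (1/(√(23/6) + 29) - 151)*(-97/57) = (1/(√138/6 + 29) - 151)*(-97/57) = (1/(29 + √138/6) - 151)*(-97/57) = (-151 + 1/(29 + √138/6))*(-97/57) = 14647/57 - 97/(57*(29 + √138/6))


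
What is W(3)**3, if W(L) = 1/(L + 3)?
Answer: 1/216 ≈ 0.0046296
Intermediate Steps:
W(L) = 1/(3 + L)
W(3)**3 = (1/(3 + 3))**3 = (1/6)**3 = 1/216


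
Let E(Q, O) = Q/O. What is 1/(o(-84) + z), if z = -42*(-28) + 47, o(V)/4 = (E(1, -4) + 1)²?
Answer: 4/4901 ≈ 0.00081616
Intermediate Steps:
o(V) = 9/4 (o(V) = 4*(1/(-4) + 1)² = 4*(1*(-¼) + 1)² = 4*(-¼ + 1)² = 4*(¾)² = 4*(9/16) = 9/4)
z = 1223 (z = 1176 + 47 = 1223)
1/(o(-84) + z) = 1/(9/4 + 1223) = 1/(4901/4) = 4/4901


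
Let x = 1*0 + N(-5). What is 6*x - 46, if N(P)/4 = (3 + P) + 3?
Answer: -22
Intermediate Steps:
N(P) = 24 + 4*P (N(P) = 4*((3 + P) + 3) = 4*(6 + P) = 24 + 4*P)
x = 4 (x = 1*0 + (24 + 4*(-5)) = 0 + (24 - 20) = 0 + 4 = 4)
6*x - 46 = 6*4 - 46 = 24 - 46 = -22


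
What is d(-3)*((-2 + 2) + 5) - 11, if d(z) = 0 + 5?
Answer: 14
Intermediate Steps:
d(z) = 5
d(-3)*((-2 + 2) + 5) - 11 = 5*((-2 + 2) + 5) - 11 = 5*(0 + 5) - 11 = 5*5 - 11 = 25 - 11 = 14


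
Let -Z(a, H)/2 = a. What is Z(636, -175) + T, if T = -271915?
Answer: -273187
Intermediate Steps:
Z(a, H) = -2*a
Z(636, -175) + T = -2*636 - 271915 = -1272 - 271915 = -273187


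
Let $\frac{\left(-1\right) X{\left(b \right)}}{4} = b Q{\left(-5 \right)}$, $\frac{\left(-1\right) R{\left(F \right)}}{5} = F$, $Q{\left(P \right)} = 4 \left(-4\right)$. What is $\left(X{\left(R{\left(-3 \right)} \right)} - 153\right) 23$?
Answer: $18561$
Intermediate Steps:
$Q{\left(P \right)} = -16$
$R{\left(F \right)} = - 5 F$
$X{\left(b \right)} = 64 b$ ($X{\left(b \right)} = - 4 b \left(-16\right) = - 4 \left(- 16 b\right) = 64 b$)
$\left(X{\left(R{\left(-3 \right)} \right)} - 153\right) 23 = \left(64 \left(\left(-5\right) \left(-3\right)\right) - 153\right) 23 = \left(64 \cdot 15 - 153\right) 23 = \left(960 - 153\right) 23 = 807 \cdot 23 = 18561$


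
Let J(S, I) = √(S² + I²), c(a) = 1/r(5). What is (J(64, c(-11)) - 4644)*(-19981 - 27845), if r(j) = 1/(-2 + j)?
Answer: 222103944 - 47826*√4105 ≈ 2.1904e+8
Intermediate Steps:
c(a) = 3 (c(a) = 1/(1/(-2 + 5)) = 1/(1/3) = 1/(⅓) = 3)
J(S, I) = √(I² + S²)
(J(64, c(-11)) - 4644)*(-19981 - 27845) = (√(3² + 64²) - 4644)*(-19981 - 27845) = (√(9 + 4096) - 4644)*(-47826) = (√4105 - 4644)*(-47826) = (-4644 + √4105)*(-47826) = 222103944 - 47826*√4105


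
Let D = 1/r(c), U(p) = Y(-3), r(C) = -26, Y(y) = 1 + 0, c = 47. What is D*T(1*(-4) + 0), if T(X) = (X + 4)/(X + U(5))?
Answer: 0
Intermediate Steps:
Y(y) = 1
U(p) = 1
T(X) = (4 + X)/(1 + X) (T(X) = (X + 4)/(X + 1) = (4 + X)/(1 + X))
D = -1/26 (D = 1/(-26) = -1/26 ≈ -0.038462)
D*T(1*(-4) + 0) = -(4 + (1*(-4) + 0))/(26*(1 + (1*(-4) + 0))) = -(4 + (-4 + 0))/(26*(1 + (-4 + 0))) = -(4 - 4)/(26*(1 - 4)) = -0/(26*(-3)) = -(-1)*0/78 = -1/26*0 = 0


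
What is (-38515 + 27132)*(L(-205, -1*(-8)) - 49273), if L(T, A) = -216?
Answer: 563333287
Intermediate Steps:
(-38515 + 27132)*(L(-205, -1*(-8)) - 49273) = (-38515 + 27132)*(-216 - 49273) = -11383*(-49489) = 563333287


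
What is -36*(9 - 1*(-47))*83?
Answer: -167328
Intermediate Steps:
-36*(9 - 1*(-47))*83 = -36*(9 + 47)*83 = -36*56*83 = -2016*83 = -167328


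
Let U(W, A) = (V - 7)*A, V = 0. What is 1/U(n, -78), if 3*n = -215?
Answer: 1/546 ≈ 0.0018315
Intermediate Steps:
n = -215/3 (n = (1/3)*(-215) = -215/3 ≈ -71.667)
U(W, A) = -7*A (U(W, A) = (0 - 7)*A = -7*A)
1/U(n, -78) = 1/(-7*(-78)) = 1/546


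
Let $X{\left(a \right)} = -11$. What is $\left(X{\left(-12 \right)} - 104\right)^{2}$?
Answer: $13225$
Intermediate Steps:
$\left(X{\left(-12 \right)} - 104\right)^{2} = \left(-11 - 104\right)^{2} = \left(-115\right)^{2} = 13225$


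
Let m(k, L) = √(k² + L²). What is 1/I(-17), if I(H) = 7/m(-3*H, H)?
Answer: 17*√10/7 ≈ 7.6798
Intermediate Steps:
m(k, L) = √(L² + k²)
I(H) = 7*√10/(10*√(H²)) (I(H) = 7/(√(H² + (-3*H)²)) = 7/(√(H² + 9*H²)) = 7/(√(10*H²)) = 7/((√10*√(H²))) = 7*(√10/(10*√(H²))) = 7*√10/(10*√(H²)))
1/I(-17) = 1/(7*√10/(10*√((-17)²))) = 1/(7*√10/(10*√289)) = 1/((7/10)*√10*(1/17)) = 1/(7*√10/170) = 17*√10/7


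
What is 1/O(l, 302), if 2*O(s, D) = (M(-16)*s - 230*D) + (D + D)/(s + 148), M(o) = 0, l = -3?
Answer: -145/5035548 ≈ -2.8795e-5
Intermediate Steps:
O(s, D) = -115*D + D/(148 + s) (O(s, D) = ((0*s - 230*D) + (D + D)/(s + 148))/2 = ((0 - 230*D) + (2*D)/(148 + s))/2 = (-230*D + 2*D/(148 + s))/2 = -115*D + D/(148 + s))
1/O(l, 302) = 1/(302*(-17019 - 115*(-3))/(148 - 3)) = 1/(302*(-17019 + 345)/145) = 1/(302*(1/145)*(-16674)) = 1/(-5035548/145) = -145/5035548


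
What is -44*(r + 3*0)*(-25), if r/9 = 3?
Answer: 29700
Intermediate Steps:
r = 27 (r = 9*3 = 27)
-44*(r + 3*0)*(-25) = -44*(27 + 3*0)*(-25) = -44*(27 + 0)*(-25) = -44*27*(-25) = -1188*(-25) = 29700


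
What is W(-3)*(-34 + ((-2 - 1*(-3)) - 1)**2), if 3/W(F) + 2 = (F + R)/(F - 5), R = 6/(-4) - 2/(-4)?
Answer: 68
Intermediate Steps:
R = -1 (R = 6*(-1/4) - 2*(-1/4) = -3/2 + 1/2 = -1)
W(F) = 3/(-2 + (-1 + F)/(-5 + F)) (W(F) = 3/(-2 + (F - 1)/(F - 5)) = 3/(-2 + (-1 + F)/(-5 + F)))
W(-3)*(-34 + ((-2 - 1*(-3)) - 1)**2) = (3*(5 - 1*(-3))/(-9 - 3))*(-34 + ((-2 - 1*(-3)) - 1)**2) = (3*(5 + 3)/(-12))*(-34 + ((-2 + 3) - 1)**2) = (3*(-1/12)*8)*(-34 + (1 - 1)**2) = -2*(-34 + 0**2) = -2*(-34 + 0) = -2*(-34) = 68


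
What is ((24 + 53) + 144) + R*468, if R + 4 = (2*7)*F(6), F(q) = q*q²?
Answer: 1413581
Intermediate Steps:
F(q) = q³
R = 3020 (R = -4 + (2*7)*6³ = -4 + 14*216 = -4 + 3024 = 3020)
((24 + 53) + 144) + R*468 = ((24 + 53) + 144) + 3020*468 = (77 + 144) + 1413360 = 221 + 1413360 = 1413581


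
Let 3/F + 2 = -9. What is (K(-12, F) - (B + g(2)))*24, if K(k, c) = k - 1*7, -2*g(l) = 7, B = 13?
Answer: -684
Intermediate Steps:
g(l) = -7/2 (g(l) = -½*7 = -7/2)
F = -3/11 (F = 3/(-2 - 9) = 3/(-11) = 3*(-1/11) = -3/11 ≈ -0.27273)
K(k, c) = -7 + k (K(k, c) = k - 7 = -7 + k)
(K(-12, F) - (B + g(2)))*24 = ((-7 - 12) - (13 - 7/2))*24 = (-19 - 1*19/2)*24 = (-19 - 19/2)*24 = -57/2*24 = -684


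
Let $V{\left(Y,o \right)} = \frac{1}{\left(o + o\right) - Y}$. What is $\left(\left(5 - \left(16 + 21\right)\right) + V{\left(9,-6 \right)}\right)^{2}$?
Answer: $\frac{452929}{441} \approx 1027.1$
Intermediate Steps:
$V{\left(Y,o \right)} = \frac{1}{- Y + 2 o}$ ($V{\left(Y,o \right)} = \frac{1}{2 o - Y} = \frac{1}{- Y + 2 o}$)
$\left(\left(5 - \left(16 + 21\right)\right) + V{\left(9,-6 \right)}\right)^{2} = \left(\left(5 - \left(16 + 21\right)\right) + \frac{1}{\left(-1\right) 9 + 2 \left(-6\right)}\right)^{2} = \left(\left(5 - 37\right) + \frac{1}{-9 - 12}\right)^{2} = \left(\left(5 - 37\right) + \frac{1}{-21}\right)^{2} = \left(-32 - \frac{1}{21}\right)^{2} = \left(- \frac{673}{21}\right)^{2} = \frac{452929}{441}$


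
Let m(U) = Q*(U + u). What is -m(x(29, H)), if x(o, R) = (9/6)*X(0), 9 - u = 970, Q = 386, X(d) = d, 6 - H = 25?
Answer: 370946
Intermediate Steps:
H = -19 (H = 6 - 1*25 = 6 - 25 = -19)
u = -961 (u = 9 - 1*970 = 9 - 970 = -961)
x(o, R) = 0 (x(o, R) = (9/6)*0 = (9*(⅙))*0 = (3/2)*0 = 0)
m(U) = -370946 + 386*U (m(U) = 386*(U - 961) = 386*(-961 + U) = -370946 + 386*U)
-m(x(29, H)) = -(-370946 + 386*0) = -(-370946 + 0) = -1*(-370946) = 370946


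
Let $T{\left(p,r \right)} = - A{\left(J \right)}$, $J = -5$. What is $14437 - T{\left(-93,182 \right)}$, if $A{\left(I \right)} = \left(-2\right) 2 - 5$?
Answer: $14428$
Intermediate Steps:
$A{\left(I \right)} = -9$ ($A{\left(I \right)} = -4 - 5 = -9$)
$T{\left(p,r \right)} = 9$ ($T{\left(p,r \right)} = \left(-1\right) \left(-9\right) = 9$)
$14437 - T{\left(-93,182 \right)} = 14437 - 9 = 14428$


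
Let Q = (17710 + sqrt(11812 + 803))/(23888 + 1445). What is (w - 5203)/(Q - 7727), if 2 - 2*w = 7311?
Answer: 87838724597280195/76620764092785092 + 13014448755*sqrt(15)/76620764092785092 ≈ 1.1464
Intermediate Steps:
w = -7309/2 (w = 1 - 1/2*7311 = 1 - 7311/2 = -7309/2 ≈ -3654.5)
Q = 230/329 + 29*sqrt(15)/25333 (Q = (17710 + sqrt(12615))/25333 = (17710 + 29*sqrt(15))*(1/25333) = 230/329 + 29*sqrt(15)/25333 ≈ 0.70352)
(w - 5203)/(Q - 7727) = (-7309/2 - 5203)/((230/329 + 29*sqrt(15)/25333) - 7727) = -17715/(2*(-2541953/329 + 29*sqrt(15)/25333))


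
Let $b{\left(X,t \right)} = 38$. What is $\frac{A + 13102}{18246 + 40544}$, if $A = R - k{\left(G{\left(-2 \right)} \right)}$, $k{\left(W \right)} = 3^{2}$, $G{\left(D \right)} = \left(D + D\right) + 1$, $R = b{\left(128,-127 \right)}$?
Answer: $\frac{13131}{58790} \approx 0.22335$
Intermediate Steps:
$R = 38$
$G{\left(D \right)} = 1 + 2 D$ ($G{\left(D \right)} = 2 D + 1 = 1 + 2 D$)
$k{\left(W \right)} = 9$
$A = 29$ ($A = 38 - 9 = 29$)
$\frac{A + 13102}{18246 + 40544} = \frac{29 + 13102}{18246 + 40544} = \frac{13131}{58790}$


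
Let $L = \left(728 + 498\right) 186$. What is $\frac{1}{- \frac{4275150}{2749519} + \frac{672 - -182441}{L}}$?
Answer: $- \frac{626989314684}{471415432753} \approx -1.33$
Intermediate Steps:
$L = 228036$ ($L = 1226 \cdot 186 = 228036$)
$\frac{1}{- \frac{4275150}{2749519} + \frac{672 - -182441}{L}} = \frac{1}{- \frac{4275150}{2749519} + \frac{672 - -182441}{228036}} = \frac{1}{\left(-4275150\right) \frac{1}{2749519} + \left(672 + 182441\right) \frac{1}{228036}} = \frac{1}{- \frac{4275150}{2749519} + 183113 \cdot \frac{1}{228036}} = \frac{1}{- \frac{4275150}{2749519} + \frac{183113}{228036}} = \frac{1}{- \frac{471415432753}{626989314684}} = - \frac{626989314684}{471415432753}$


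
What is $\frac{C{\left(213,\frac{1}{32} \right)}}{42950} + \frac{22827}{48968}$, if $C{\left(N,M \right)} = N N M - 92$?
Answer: $\frac{167254481}{336508096} \approx 0.49703$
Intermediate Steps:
$C{\left(N,M \right)} = -92 + M N^{2}$ ($C{\left(N,M \right)} = N^{2} M - 92 = M N^{2} - 92 = -92 + M N^{2}$)
$\frac{C{\left(213,\frac{1}{32} \right)}}{42950} + \frac{22827}{48968} = \frac{-92 + \frac{213^{2}}{32}}{42950} + \frac{22827}{48968} = \left(-92 + \frac{1}{32} \cdot 45369\right) \frac{1}{42950} + 22827 \cdot \frac{1}{48968} = \left(-92 + \frac{45369}{32}\right) \frac{1}{42950} + \frac{22827}{48968} = \frac{42425}{32} \cdot \frac{1}{42950} + \frac{22827}{48968} = \frac{1697}{54976} + \frac{22827}{48968} = \frac{167254481}{336508096}$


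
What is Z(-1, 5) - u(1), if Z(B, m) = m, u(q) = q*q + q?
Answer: 3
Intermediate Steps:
u(q) = q + q**2 (u(q) = q**2 + q = q + q**2)
Z(-1, 5) - u(1) = 5 - (1 + 1) = 5 - 2 = 3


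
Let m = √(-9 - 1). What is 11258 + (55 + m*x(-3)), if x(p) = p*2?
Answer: 11313 - 6*I*√10 ≈ 11313.0 - 18.974*I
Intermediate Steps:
m = I*√10 (m = √(-10) = I*√10 ≈ 3.1623*I)
x(p) = 2*p
11258 + (55 + m*x(-3)) = 11258 + (55 + (I*√10)*(2*(-3))) = 11258 + (55 + (I*√10)*(-6)) = 11258 + (55 - 6*I*√10) = 11313 - 6*I*√10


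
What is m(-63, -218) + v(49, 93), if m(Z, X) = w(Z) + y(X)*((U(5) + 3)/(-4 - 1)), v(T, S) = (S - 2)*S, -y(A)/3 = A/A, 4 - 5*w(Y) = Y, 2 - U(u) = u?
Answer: 42382/5 ≈ 8476.4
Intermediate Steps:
U(u) = 2 - u
w(Y) = ⅘ - Y/5
y(A) = -3 (y(A) = -3*A/A = -3*1 = -3)
v(T, S) = S*(-2 + S) (v(T, S) = (-2 + S)*S = S*(-2 + S))
m(Z, X) = ⅘ - Z/5 (m(Z, X) = (⅘ - Z/5) - 3*((2 - 1*5) + 3)/(-4 - 1) = (⅘ - Z/5) - 3*((2 - 5) + 3)/(-5) = (⅘ - Z/5) - 3*(-3 + 3)*(-1)/5 = (⅘ - Z/5) - 0*(-1)/5 = (⅘ - Z/5) - 3*0 = (⅘ - Z/5) + 0 = ⅘ - Z/5)
m(-63, -218) + v(49, 93) = (⅘ - ⅕*(-63)) + 93*(-2 + 93) = (⅘ + 63/5) + 93*91 = 67/5 + 8463 = 42382/5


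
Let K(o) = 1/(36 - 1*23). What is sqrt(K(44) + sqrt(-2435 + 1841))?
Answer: sqrt(13 + 507*I*sqrt(66))/13 ≈ 3.4964 + 3.4853*I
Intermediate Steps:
K(o) = 1/13 (K(o) = 1/(36 - 23) = 1/13)
sqrt(K(44) + sqrt(-2435 + 1841)) = sqrt(1/13 + sqrt(-2435 + 1841)) = sqrt(1/13 + sqrt(-594)) = sqrt(1/13 + 3*I*sqrt(66))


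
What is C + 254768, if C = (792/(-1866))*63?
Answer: 79224532/311 ≈ 2.5474e+5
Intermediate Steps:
C = -8316/311 (C = (792*(-1/1866))*63 = -132/311*63 = -8316/311 ≈ -26.740)
C + 254768 = -8316/311 + 254768 = 79224532/311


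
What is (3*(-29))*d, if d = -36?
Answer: 3132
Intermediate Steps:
(3*(-29))*d = (3*(-29))*(-36) = -87*(-36) = 3132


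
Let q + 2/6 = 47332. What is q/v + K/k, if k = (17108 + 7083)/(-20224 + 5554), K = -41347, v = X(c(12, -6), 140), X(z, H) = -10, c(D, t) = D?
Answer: 2952362731/145146 ≈ 20341.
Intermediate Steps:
q = 141995/3 (q = -1/3 + 47332 = 141995/3 ≈ 47332.)
v = -10
k = -24191/14670 (k = 24191/(-14670) = 24191*(-1/14670) = -24191/14670 ≈ -1.6490)
q/v + K/k = (141995/3)/(-10) - 41347/(-24191/14670) = (141995/3)*(-1/10) - 41347*(-14670/24191) = -28399/6 + 606560490/24191 = 2952362731/145146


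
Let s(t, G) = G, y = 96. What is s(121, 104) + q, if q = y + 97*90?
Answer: 8930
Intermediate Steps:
q = 8826 (q = 96 + 97*90 = 96 + 8730 = 8826)
s(121, 104) + q = 104 + 8826 = 8930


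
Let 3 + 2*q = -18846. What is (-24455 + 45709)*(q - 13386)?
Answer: -484814367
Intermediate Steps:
q = -18849/2 (q = -3/2 + (½)*(-18846) = -3/2 - 9423 = -18849/2 ≈ -9424.5)
(-24455 + 45709)*(q - 13386) = (-24455 + 45709)*(-18849/2 - 13386) = 21254*(-45621/2) = -484814367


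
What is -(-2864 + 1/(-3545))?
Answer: 10152881/3545 ≈ 2864.0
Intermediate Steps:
-(-2864 + 1/(-3545)) = -(-2864 - 1/3545) = -1*(-10152881/3545) = 10152881/3545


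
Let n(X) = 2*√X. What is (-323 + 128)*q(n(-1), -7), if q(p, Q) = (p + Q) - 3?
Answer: 1950 - 390*I ≈ 1950.0 - 390.0*I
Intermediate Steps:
q(p, Q) = -3 + Q + p (q(p, Q) = (Q + p) - 3 = -3 + Q + p)
(-323 + 128)*q(n(-1), -7) = (-323 + 128)*(-3 - 7 + 2*√(-1)) = -195*(-3 - 7 + 2*I) = -195*(-10 + 2*I) = 1950 - 390*I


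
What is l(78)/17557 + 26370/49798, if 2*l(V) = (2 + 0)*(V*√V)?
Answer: 13185/24899 + 78*√78/17557 ≈ 0.56878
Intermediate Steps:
l(V) = V^(3/2) (l(V) = ((2 + 0)*(V*√V))/2 = (2*V^(3/2))/2 = V^(3/2))
l(78)/17557 + 26370/49798 = 78^(3/2)/17557 + 26370/49798 = (78*√78)*(1/17557) + 26370*(1/49798) = 78*√78/17557 + 13185/24899 = 13185/24899 + 78*√78/17557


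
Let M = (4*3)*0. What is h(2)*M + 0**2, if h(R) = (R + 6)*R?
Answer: 0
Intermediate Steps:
h(R) = R*(6 + R) (h(R) = (6 + R)*R = R*(6 + R))
M = 0 (M = 12*0 = 0)
h(2)*M + 0**2 = (2*(6 + 2))*0 + 0**2 = (2*8)*0 + 0 = 16*0 + 0 = 0 + 0 = 0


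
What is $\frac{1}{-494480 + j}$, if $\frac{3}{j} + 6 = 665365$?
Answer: $- \frac{665359}{329006718317} \approx -2.0223 \cdot 10^{-6}$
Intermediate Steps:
$j = \frac{3}{665359}$ ($j = \frac{3}{-6 + 665365} = \frac{3}{665359} \approx 4.5088 \cdot 10^{-6}$)
$\frac{1}{-494480 + j} = \frac{1}{-494480 + \frac{3}{665359}} = \frac{1}{- \frac{329006718317}{665359}} = - \frac{665359}{329006718317}$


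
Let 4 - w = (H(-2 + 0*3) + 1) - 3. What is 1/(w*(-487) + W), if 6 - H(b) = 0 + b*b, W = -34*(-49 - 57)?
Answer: 1/1656 ≈ 0.00060386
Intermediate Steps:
W = 3604 (W = -34*(-106) = 3604)
H(b) = 6 - b**2 (H(b) = 6 - (0 + b*b) = 6 - (0 + b**2) = 6 - b**2)
w = 4 (w = 4 - (((6 - (-2 + 0*3)**2) + 1) - 3) = 4 - (((6 - (-2 + 0)**2) + 1) - 3) = 4 - (((6 - 1*(-2)**2) + 1) - 3) = 4 - (((6 - 1*4) + 1) - 3) = 4 - (((6 - 4) + 1) - 3) = 4 - ((2 + 1) - 3) = 4 - (3 - 3) = 4 - 1*0 = 4 + 0 = 4)
1/(w*(-487) + W) = 1/(4*(-487) + 3604) = 1/(-1948 + 3604) = 1/1656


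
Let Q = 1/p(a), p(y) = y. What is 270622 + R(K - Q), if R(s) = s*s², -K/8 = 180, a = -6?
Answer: -644690166767/216 ≈ -2.9847e+9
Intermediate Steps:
K = -1440 (K = -8*180 = -1440)
Q = -⅙ (Q = 1/(-6) = -⅙ ≈ -0.16667)
R(s) = s³
270622 + R(K - Q) = 270622 + (-1440 - 1*(-⅙))³ = 270622 + (-1440 + ⅙)³ = 270622 + (-8639/6)³ = 270622 - 644748621119/216 = -644690166767/216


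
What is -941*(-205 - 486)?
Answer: 650231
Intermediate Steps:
-941*(-205 - 486) = -941*(-691) = 650231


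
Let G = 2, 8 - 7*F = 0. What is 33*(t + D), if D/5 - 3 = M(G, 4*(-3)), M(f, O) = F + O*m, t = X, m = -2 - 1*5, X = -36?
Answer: 93489/7 ≈ 13356.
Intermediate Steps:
m = -7 (m = -2 - 5 = -7)
t = -36
F = 8/7 (F = 8/7 - ⅐*0 = 8/7 + 0 = 8/7 ≈ 1.1429)
M(f, O) = 8/7 - 7*O (M(f, O) = 8/7 + O*(-7) = 8/7 - 7*O)
D = 3085/7 (D = 15 + 5*(8/7 - 28*(-3)) = 15 + 5*(8/7 - 7*(-12)) = 15 + 5*(8/7 + 84) = 15 + 5*(596/7) = 15 + 2980/7 = 3085/7 ≈ 440.71)
33*(t + D) = 33*(-36 + 3085/7) = 33*(2833/7) = 93489/7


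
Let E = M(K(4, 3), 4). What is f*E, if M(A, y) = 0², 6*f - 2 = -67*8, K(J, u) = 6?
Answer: 0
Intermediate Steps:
f = -89 (f = ⅓ + (-67*8)/6 = ⅓ + (⅙)*(-536) = ⅓ - 268/3 = -89)
M(A, y) = 0
E = 0
f*E = -89*0 = 0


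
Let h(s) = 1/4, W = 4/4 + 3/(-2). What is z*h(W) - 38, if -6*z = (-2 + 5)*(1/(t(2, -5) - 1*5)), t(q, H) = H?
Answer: -3039/80 ≈ -37.987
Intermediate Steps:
W = -½ (W = 4*(¼) + 3*(-½) = 1 - 3/2 = -½ ≈ -0.50000)
h(s) = ¼
z = 1/20 (z = -(-2 + 5)*1/(-5 - 1*5)/6 = -1/(-5 - 5)/2 = -1/(-10)/2 = -1*(-⅒)/2 = -(-1)/(2*10) = -⅙*(-3/10) = 1/20 ≈ 0.050000)
z*h(W) - 38 = (1/20)*(¼) - 38 = 1/80 - 38 = -3039/80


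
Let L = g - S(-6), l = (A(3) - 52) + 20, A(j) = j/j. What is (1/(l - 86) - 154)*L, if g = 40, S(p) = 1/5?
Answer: -3585781/585 ≈ -6129.5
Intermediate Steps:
A(j) = 1
S(p) = ⅕
l = -31 (l = (1 - 52) + 20 = -51 + 20 = -31)
L = 199/5 (L = 40 - 1*⅕ = 40 - ⅕ = 199/5 ≈ 39.800)
(1/(l - 86) - 154)*L = (1/(-31 - 86) - 154)*(199/5) = (1/(-117) - 154)*(199/5) = (-1/117 - 154)*(199/5) = -18019/117*199/5 = -3585781/585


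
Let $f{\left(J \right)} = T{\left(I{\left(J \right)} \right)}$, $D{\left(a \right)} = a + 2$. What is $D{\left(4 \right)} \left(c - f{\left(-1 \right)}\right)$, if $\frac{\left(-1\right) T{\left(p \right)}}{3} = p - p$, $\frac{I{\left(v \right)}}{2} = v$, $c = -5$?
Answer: $-30$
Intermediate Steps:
$D{\left(a \right)} = 2 + a$
$I{\left(v \right)} = 2 v$
$T{\left(p \right)} = 0$ ($T{\left(p \right)} = - 3 \left(p - p\right) = \left(-3\right) 0 = 0$)
$f{\left(J \right)} = 0$
$D{\left(4 \right)} \left(c - f{\left(-1 \right)}\right) = \left(2 + 4\right) \left(-5 - 0\right) = 6 \left(-5 + 0\right) = 6 \left(-5\right) = -30$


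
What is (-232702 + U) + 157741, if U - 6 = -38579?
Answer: -113534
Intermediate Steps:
U = -38573 (U = 6 - 38579 = -38573)
(-232702 + U) + 157741 = (-232702 - 38573) + 157741 = -271275 + 157741 = -113534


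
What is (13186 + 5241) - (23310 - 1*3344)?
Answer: -1539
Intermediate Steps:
(13186 + 5241) - (23310 - 1*3344) = 18427 - (23310 - 3344) = 18427 - 1*19966 = 18427 - 19966 = -1539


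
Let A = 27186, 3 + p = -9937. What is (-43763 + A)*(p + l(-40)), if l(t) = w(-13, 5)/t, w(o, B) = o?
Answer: 6590799699/40 ≈ 1.6477e+8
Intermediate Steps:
p = -9940 (p = -3 - 9937 = -9940)
l(t) = -13/t
(-43763 + A)*(p + l(-40)) = (-43763 + 27186)*(-9940 - 13/(-40)) = -16577*(-9940 - 13*(-1/40)) = -16577*(-9940 + 13/40) = -16577*(-397587/40) = 6590799699/40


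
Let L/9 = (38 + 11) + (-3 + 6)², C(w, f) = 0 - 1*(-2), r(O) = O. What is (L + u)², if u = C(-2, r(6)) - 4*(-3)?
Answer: 287296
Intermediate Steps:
C(w, f) = 2 (C(w, f) = 0 + 2 = 2)
u = 14 (u = 2 - 4*(-3) = 2 + 12 = 14)
L = 522 (L = 9*((38 + 11) + (-3 + 6)²) = 9*(49 + 3²) = 9*(49 + 9) = 9*58 = 522)
(L + u)² = (522 + 14)² = 536² = 287296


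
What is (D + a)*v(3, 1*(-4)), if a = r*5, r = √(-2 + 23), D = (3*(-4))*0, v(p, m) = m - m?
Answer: 0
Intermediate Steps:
v(p, m) = 0
D = 0 (D = -12*0 = 0)
r = √21 ≈ 4.5826
a = 5*√21 (a = √21*5 = 5*√21 ≈ 22.913)
(D + a)*v(3, 1*(-4)) = (0 + 5*√21)*0 = (5*√21)*0 = 0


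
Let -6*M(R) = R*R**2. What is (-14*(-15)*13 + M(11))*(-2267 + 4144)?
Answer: 28246973/6 ≈ 4.7078e+6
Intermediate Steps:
M(R) = -R**3/6 (M(R) = -R*R**2/6 = -R**3/6)
(-14*(-15)*13 + M(11))*(-2267 + 4144) = (-14*(-15)*13 - 1/6*11**3)*(-2267 + 4144) = (210*13 - 1/6*1331)*1877 = (2730 - 1331/6)*1877 = (15049/6)*1877 = 28246973/6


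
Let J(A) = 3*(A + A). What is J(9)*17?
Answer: 918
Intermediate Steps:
J(A) = 6*A (J(A) = 3*(2*A) = 6*A)
J(9)*17 = (6*9)*17 = 54*17 = 918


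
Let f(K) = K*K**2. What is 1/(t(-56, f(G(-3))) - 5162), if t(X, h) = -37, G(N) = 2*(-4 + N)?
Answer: -1/5199 ≈ -0.00019234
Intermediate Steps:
G(N) = -8 + 2*N
f(K) = K**3
1/(t(-56, f(G(-3))) - 5162) = 1/(-37 - 5162) = 1/(-5199) = -1/5199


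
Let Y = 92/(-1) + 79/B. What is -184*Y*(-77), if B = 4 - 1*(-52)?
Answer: -1283469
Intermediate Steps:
B = 56 (B = 4 + 52 = 56)
Y = -5073/56 (Y = 92/(-1) + 79/56 = 92*(-1) + 79*(1/56) = -92 + 79/56 = -5073/56 ≈ -90.589)
-184*Y*(-77) = -184*(-5073/56)*(-77) = (116679/7)*(-77) = -1283469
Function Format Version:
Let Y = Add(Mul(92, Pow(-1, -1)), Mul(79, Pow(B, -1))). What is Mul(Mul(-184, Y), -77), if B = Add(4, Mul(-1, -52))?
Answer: -1283469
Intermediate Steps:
B = 56 (B = Add(4, 52) = 56)
Y = Rational(-5073, 56) (Y = Add(Mul(92, Pow(-1, -1)), Mul(79, Pow(56, -1))) = Add(Mul(92, -1), Mul(79, Rational(1, 56))) = Add(-92, Rational(79, 56)) = Rational(-5073, 56) ≈ -90.589)
Mul(Mul(-184, Y), -77) = Mul(Mul(-184, Rational(-5073, 56)), -77) = Mul(Rational(116679, 7), -77) = -1283469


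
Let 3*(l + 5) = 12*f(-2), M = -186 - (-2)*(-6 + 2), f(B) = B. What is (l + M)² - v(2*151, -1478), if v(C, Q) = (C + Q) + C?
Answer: 43723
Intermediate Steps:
v(C, Q) = Q + 2*C
M = -194 (M = -186 - (-2)*(-4) = -186 - 1*8 = -186 - 8 = -194)
l = -13 (l = -5 + (12*(-2))/3 = -5 + (⅓)*(-24) = -5 - 8 = -13)
(l + M)² - v(2*151, -1478) = (-13 - 194)² - (-1478 + 2*(2*151)) = (-207)² - (-1478 + 2*302) = 42849 - (-1478 + 604) = 42849 - 1*(-874) = 42849 + 874 = 43723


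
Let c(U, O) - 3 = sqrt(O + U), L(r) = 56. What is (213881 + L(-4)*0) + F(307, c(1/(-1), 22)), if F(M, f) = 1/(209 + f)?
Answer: 9608176375/44923 - sqrt(21)/44923 ≈ 2.1388e+5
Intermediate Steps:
c(U, O) = 3 + sqrt(O + U)
(213881 + L(-4)*0) + F(307, c(1/(-1), 22)) = (213881 + 56*0) + 1/(209 + (3 + sqrt(22 + 1/(-1)))) = (213881 + 0) + 1/(209 + (3 + sqrt(22 - 1))) = 213881 + 1/(209 + (3 + sqrt(21))) = 213881 + 1/(212 + sqrt(21))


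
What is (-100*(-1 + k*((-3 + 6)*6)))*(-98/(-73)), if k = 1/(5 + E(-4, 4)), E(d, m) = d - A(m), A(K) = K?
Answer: 68600/73 ≈ 939.73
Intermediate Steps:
E(d, m) = d - m
k = -⅓ (k = 1/(5 + (-4 - 1*4)) = 1/(5 + (-4 - 4)) = 1/(5 - 8) = 1/(-3) = -⅓ ≈ -0.33333)
(-100*(-1 + k*((-3 + 6)*6)))*(-98/(-73)) = (-100*(-1 - (-3 + 6)*6/3))*(-98/(-73)) = (-100*(-1 - 6))*(-98*(-1/73)) = -100*(-1 - ⅓*18)*(98/73) = -100*(-1 - 6)*(98/73) = -100*(-7)*(98/73) = 700*(98/73) = 68600/73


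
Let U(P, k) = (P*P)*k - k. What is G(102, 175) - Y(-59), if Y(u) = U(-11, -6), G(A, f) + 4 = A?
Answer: 818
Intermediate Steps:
G(A, f) = -4 + A
U(P, k) = -k + k*P**2 (U(P, k) = P**2*k - k = k*P**2 - k = -k + k*P**2)
Y(u) = -720 (Y(u) = -6*(-1 + (-11)**2) = -6*(-1 + 121) = -6*120 = -720)
G(102, 175) - Y(-59) = (-4 + 102) - 1*(-720) = 98 + 720 = 818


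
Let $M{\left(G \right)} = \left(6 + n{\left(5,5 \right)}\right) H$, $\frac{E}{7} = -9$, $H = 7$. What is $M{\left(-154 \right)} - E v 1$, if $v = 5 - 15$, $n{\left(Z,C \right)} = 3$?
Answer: $-567$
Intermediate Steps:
$E = -63$ ($E = 7 \left(-9\right) = -63$)
$v = -10$ ($v = 5 - 15 = -10$)
$M{\left(G \right)} = 63$ ($M{\left(G \right)} = \left(6 + 3\right) 7 = 9 \cdot 7 = 63$)
$M{\left(-154 \right)} - E v 1 = 63 - \left(-63\right) \left(-10\right) 1 = 63 - 630 \cdot 1 = 63 - 630 = -567$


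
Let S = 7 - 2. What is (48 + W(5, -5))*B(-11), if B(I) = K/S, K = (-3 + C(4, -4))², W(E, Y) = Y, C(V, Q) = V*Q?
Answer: 15523/5 ≈ 3104.6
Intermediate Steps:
C(V, Q) = Q*V
S = 5
K = 361 (K = (-3 - 4*4)² = (-3 - 16)² = (-19)² = 361)
B(I) = 361/5
(48 + W(5, -5))*B(-11) = (48 - 5)*(361/5) = 43*(361/5) = 15523/5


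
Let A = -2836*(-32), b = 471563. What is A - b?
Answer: -380811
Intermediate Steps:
A = 90752
A - b = 90752 - 1*471563 = 90752 - 471563 = -380811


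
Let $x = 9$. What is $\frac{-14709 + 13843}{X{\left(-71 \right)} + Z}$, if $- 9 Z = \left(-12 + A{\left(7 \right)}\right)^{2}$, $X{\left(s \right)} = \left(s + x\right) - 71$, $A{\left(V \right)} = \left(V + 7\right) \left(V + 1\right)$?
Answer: $\frac{7794}{11197} \approx 0.69608$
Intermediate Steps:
$A{\left(V \right)} = \left(1 + V\right) \left(7 + V\right)$ ($A{\left(V \right)} = \left(7 + V\right) \left(1 + V\right) = \left(1 + V\right) \left(7 + V\right)$)
$X{\left(s \right)} = -62 + s$ ($X{\left(s \right)} = \left(s + 9\right) - 71 = \left(9 + s\right) - 71 = -62 + s$)
$Z = - \frac{10000}{9}$ ($Z = - \frac{\left(-12 + \left(7 + 7^{2} + 8 \cdot 7\right)\right)^{2}}{9} = - \frac{\left(-12 + \left(7 + 49 + 56\right)\right)^{2}}{9} = - \frac{\left(-12 + 112\right)^{2}}{9} = - \frac{100^{2}}{9} = \left(- \frac{1}{9}\right) 10000 = - \frac{10000}{9} \approx -1111.1$)
$\frac{-14709 + 13843}{X{\left(-71 \right)} + Z} = \frac{-14709 + 13843}{\left(-62 - 71\right) - \frac{10000}{9}} = - \frac{866}{-133 - \frac{10000}{9}} = - \frac{866}{- \frac{11197}{9}} = \left(-866\right) \left(- \frac{9}{11197}\right) = \frac{7794}{11197}$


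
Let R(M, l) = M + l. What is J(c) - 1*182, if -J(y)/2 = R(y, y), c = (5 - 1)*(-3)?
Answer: -134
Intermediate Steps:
c = -12 (c = 4*(-3) = -12)
J(y) = -4*y (J(y) = -2*(y + y) = -4*y)
J(c) - 1*182 = -4*(-12) - 1*182 = 48 - 182 = -134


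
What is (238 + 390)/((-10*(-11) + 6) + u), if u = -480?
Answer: -157/91 ≈ -1.7253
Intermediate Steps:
(238 + 390)/((-10*(-11) + 6) + u) = (238 + 390)/((-10*(-11) + 6) - 480) = 628/((110 + 6) - 480) = 628/(116 - 480) = 628/(-364) = 628*(-1/364) = -157/91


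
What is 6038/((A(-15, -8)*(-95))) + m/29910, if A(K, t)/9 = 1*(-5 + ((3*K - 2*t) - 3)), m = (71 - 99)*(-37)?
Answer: 7112348/31540095 ≈ 0.22550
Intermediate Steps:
m = 1036 (m = -28*(-37) = 1036)
A(K, t) = -72 - 18*t + 27*K (A(K, t) = 9*(1*(-5 + ((3*K - 2*t) - 3))) = 9*(1*(-5 + ((-2*t + 3*K) - 3))) = 9*(1*(-5 + (-3 - 2*t + 3*K))) = 9*(1*(-8 - 2*t + 3*K)) = 9*(-8 - 2*t + 3*K) = -72 - 18*t + 27*K)
6038/((A(-15, -8)*(-95))) + m/29910 = 6038/(((-72 - 18*(-8) + 27*(-15))*(-95))) + 1036/29910 = 6038/(((-72 + 144 - 405)*(-95))) + 1036*(1/29910) = 6038/((-333*(-95))) + 518/14955 = 6038/31635 + 518/14955 = 7112348/31540095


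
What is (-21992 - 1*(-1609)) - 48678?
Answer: -69061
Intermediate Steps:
(-21992 - 1*(-1609)) - 48678 = (-21992 + 1609) - 48678 = -20383 - 48678 = -69061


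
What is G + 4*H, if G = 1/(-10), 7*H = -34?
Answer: -1367/70 ≈ -19.529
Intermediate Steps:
H = -34/7 (H = (1/7)*(-34) = -34/7 ≈ -4.8571)
G = -1/10 ≈ -0.10000
G + 4*H = -1/10 + 4*(-34/7) = -1/10 - 136/7 = -1367/70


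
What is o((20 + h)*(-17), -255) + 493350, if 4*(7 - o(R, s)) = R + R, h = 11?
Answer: 987241/2 ≈ 4.9362e+5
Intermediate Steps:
o(R, s) = 7 - R/2 (o(R, s) = 7 - (R + R)/4 = 7 - R/2)
o((20 + h)*(-17), -255) + 493350 = (7 - (20 + 11)*(-17)/2) + 493350 = (7 - 31*(-17)/2) + 493350 = (7 - ½*(-527)) + 493350 = (7 + 527/2) + 493350 = 541/2 + 493350 = 987241/2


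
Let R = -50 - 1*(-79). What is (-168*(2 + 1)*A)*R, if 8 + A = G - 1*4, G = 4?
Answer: 116928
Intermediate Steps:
R = 29 (R = -50 + 79 = 29)
A = -8 (A = -8 + (4 - 1*4) = -8 + (4 - 4) = -8 + 0 = -8)
(-168*(2 + 1)*A)*R = -168*(2 + 1)*(-8)*29 = -504*(-8)*29 = -168*(-24)*29 = 4032*29 = 116928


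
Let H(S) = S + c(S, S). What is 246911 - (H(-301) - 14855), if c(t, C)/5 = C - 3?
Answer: 263587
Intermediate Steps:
c(t, C) = -15 + 5*C (c(t, C) = 5*(C - 3) = 5*(-3 + C) = -15 + 5*C)
H(S) = -15 + 6*S (H(S) = S + (-15 + 5*S) = -15 + 6*S)
246911 - (H(-301) - 14855) = 246911 - ((-15 + 6*(-301)) - 14855) = 246911 - ((-15 - 1806) - 14855) = 246911 - (-1821 - 14855) = 246911 - 1*(-16676) = 246911 + 16676 = 263587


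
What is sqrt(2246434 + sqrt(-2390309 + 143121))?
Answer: sqrt(2246434 + 2*I*sqrt(561797)) ≈ 1498.8 + 0.5*I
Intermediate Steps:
sqrt(2246434 + sqrt(-2390309 + 143121)) = sqrt(2246434 + sqrt(-2247188)) = sqrt(2246434 + 2*I*sqrt(561797))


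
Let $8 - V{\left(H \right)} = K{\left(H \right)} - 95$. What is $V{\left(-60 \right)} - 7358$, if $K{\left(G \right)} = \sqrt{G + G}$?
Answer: $-7255 - 2 i \sqrt{30} \approx -7255.0 - 10.954 i$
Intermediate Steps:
$K{\left(G \right)} = \sqrt{2} \sqrt{G}$ ($K{\left(G \right)} = \sqrt{2 G} = \sqrt{2} \sqrt{G}$)
$V{\left(H \right)} = 103 - \sqrt{2} \sqrt{H}$ ($V{\left(H \right)} = 8 - \left(\sqrt{2} \sqrt{H} - 95\right) = 8 - \left(-95 + \sqrt{2} \sqrt{H}\right) = 103 - \sqrt{2} \sqrt{H}$)
$V{\left(-60 \right)} - 7358 = \left(103 - \sqrt{2} \sqrt{-60}\right) - 7358 = \left(103 - \sqrt{2} \cdot 2 i \sqrt{15}\right) - 7358 = \left(103 - 2 i \sqrt{30}\right) - 7358 = -7255 - 2 i \sqrt{30}$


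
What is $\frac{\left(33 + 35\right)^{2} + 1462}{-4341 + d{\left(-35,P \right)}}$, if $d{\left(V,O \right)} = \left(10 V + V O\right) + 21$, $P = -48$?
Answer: $- \frac{3043}{1495} \approx -2.0354$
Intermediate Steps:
$d{\left(V,O \right)} = 21 + 10 V + O V$ ($d{\left(V,O \right)} = \left(10 V + O V\right) + 21 = 21 + 10 V + O V$)
$\frac{\left(33 + 35\right)^{2} + 1462}{-4341 + d{\left(-35,P \right)}} = \frac{\left(33 + 35\right)^{2} + 1462}{-4341 + \left(21 + 10 \left(-35\right) - -1680\right)} = \frac{68^{2} + 1462}{-4341 + \left(21 - 350 + 1680\right)} = \frac{4624 + 1462}{-4341 + 1351} = \frac{6086}{-2990} = 6086 \left(- \frac{1}{2990}\right) = - \frac{3043}{1495}$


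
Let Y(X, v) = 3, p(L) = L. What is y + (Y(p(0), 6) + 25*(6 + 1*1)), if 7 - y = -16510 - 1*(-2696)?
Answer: 13999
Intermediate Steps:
y = 13821 (y = 7 - (-16510 - 1*(-2696)) = 7 - (-16510 + 2696) = 7 - 1*(-13814) = 7 + 13814 = 13821)
y + (Y(p(0), 6) + 25*(6 + 1*1)) = 13821 + (3 + 25*(6 + 1*1)) = 13821 + (3 + 25*(6 + 1)) = 13821 + (3 + 25*7) = 13821 + (3 + 175) = 13821 + 178 = 13999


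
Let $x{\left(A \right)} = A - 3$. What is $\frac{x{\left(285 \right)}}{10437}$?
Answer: $\frac{94}{3479} \approx 0.027019$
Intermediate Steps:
$x{\left(A \right)} = -3 + A$
$\frac{x{\left(285 \right)}}{10437} = \frac{-3 + 285}{10437} = 282 \cdot \frac{1}{10437} = \frac{94}{3479}$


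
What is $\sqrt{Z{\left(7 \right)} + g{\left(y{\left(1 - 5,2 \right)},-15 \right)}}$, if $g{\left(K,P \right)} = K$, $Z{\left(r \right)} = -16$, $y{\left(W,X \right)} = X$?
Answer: $i \sqrt{14} \approx 3.7417 i$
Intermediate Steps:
$\sqrt{Z{\left(7 \right)} + g{\left(y{\left(1 - 5,2 \right)},-15 \right)}} = \sqrt{-16 + 2} = \sqrt{-14} = i \sqrt{14}$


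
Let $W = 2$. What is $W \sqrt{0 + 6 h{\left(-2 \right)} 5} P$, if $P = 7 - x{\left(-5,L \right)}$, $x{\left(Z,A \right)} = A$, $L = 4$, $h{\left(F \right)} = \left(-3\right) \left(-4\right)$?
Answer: $36 \sqrt{10} \approx 113.84$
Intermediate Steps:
$h{\left(F \right)} = 12$
$P = 3$ ($P = 7 - 4 = 3$)
$W \sqrt{0 + 6 h{\left(-2 \right)} 5} P = 2 \sqrt{0 + 6 \cdot 12 \cdot 5} \cdot 3 = 2 \sqrt{0 + 72 \cdot 5} \cdot 3 = 2 \sqrt{0 + 360} \cdot 3 = 2 \sqrt{360} \cdot 3 = 2 \cdot 6 \sqrt{10} \cdot 3 = 12 \sqrt{10} \cdot 3 = 36 \sqrt{10}$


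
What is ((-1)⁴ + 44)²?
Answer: 2025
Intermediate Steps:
((-1)⁴ + 44)² = (1 + 44)² = 45² = 2025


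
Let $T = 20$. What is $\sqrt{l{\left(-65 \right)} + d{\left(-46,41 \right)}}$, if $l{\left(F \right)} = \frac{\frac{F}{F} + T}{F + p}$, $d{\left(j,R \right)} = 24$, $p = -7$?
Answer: $\frac{\sqrt{3414}}{12} \approx 4.8691$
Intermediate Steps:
$l{\left(F \right)} = \frac{21}{-7 + F}$ ($l{\left(F \right)} = \frac{\frac{F}{F} + 20}{F - 7} = \frac{1 + 20}{-7 + F} = \frac{21}{-7 + F}$)
$\sqrt{l{\left(-65 \right)} + d{\left(-46,41 \right)}} = \sqrt{\frac{21}{-7 - 65} + 24} = \sqrt{\frac{21}{-72} + 24} = \sqrt{21 \left(- \frac{1}{72}\right) + 24} = \sqrt{- \frac{7}{24} + 24} = \sqrt{\frac{569}{24}} = \frac{\sqrt{3414}}{12}$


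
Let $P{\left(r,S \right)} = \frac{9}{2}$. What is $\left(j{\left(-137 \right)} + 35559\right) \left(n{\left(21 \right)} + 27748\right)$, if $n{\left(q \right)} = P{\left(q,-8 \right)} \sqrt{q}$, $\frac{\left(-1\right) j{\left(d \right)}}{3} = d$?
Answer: $998095560 + 161865 \sqrt{21} \approx 9.9884 \cdot 10^{8}$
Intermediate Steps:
$P{\left(r,S \right)} = \frac{9}{2}$ ($P{\left(r,S \right)} = 9 \cdot \frac{1}{2} = \frac{9}{2}$)
$j{\left(d \right)} = - 3 d$
$n{\left(q \right)} = \frac{9 \sqrt{q}}{2}$
$\left(j{\left(-137 \right)} + 35559\right) \left(n{\left(21 \right)} + 27748\right) = \left(\left(-3\right) \left(-137\right) + 35559\right) \left(\frac{9 \sqrt{21}}{2} + 27748\right) = \left(411 + 35559\right) \left(27748 + \frac{9 \sqrt{21}}{2}\right) = 35970 \left(27748 + \frac{9 \sqrt{21}}{2}\right) = 998095560 + 161865 \sqrt{21}$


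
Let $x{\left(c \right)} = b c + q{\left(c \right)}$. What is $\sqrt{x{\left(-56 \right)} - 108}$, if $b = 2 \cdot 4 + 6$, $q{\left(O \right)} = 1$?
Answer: $9 i \sqrt{11} \approx 29.85 i$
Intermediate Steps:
$b = 14$ ($b = 8 + 6 = 14$)
$x{\left(c \right)} = 1 + 14 c$ ($x{\left(c \right)} = 14 c + 1 = 1 + 14 c$)
$\sqrt{x{\left(-56 \right)} - 108} = \sqrt{\left(1 + 14 \left(-56\right)\right) - 108} = \sqrt{\left(1 - 784\right) - 108} = \sqrt{-783 - 108} = \sqrt{-891} = 9 i \sqrt{11}$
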